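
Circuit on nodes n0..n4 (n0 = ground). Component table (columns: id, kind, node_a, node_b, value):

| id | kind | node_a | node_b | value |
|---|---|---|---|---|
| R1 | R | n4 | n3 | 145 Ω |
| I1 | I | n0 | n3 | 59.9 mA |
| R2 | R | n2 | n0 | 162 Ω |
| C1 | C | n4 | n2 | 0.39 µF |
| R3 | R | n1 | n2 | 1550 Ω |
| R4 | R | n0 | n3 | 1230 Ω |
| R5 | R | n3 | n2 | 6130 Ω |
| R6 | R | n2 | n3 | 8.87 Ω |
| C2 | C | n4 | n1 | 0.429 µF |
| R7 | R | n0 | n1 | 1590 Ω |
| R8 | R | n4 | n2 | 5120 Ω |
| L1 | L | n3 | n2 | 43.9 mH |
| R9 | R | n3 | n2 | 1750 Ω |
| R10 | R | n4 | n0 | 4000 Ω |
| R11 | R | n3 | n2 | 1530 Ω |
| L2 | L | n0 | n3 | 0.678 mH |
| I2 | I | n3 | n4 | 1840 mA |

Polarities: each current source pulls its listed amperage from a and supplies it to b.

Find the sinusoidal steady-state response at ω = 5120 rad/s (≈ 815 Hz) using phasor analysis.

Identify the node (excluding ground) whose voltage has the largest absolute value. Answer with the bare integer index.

Apply KCL at each of the 4 non-ground nodes and solve the resulting linear system.
Node n1: branches {R3, C2, R7} → V_1 = 179.1+41.57j
Node n2: branches {R2, C1, R3, R5, R6, R8, L1, R9, R11} → V_2 = 2.315+3.115j
Node n3: branches {R1, I1, R4, R5, R6, L1, R9, R11, L2, I2} → V_3 = 0.1029-0.4085j
Node n4: branches {R1, C1, C2, R8, R10, I2} → V_4 = 202.3-61.63j

4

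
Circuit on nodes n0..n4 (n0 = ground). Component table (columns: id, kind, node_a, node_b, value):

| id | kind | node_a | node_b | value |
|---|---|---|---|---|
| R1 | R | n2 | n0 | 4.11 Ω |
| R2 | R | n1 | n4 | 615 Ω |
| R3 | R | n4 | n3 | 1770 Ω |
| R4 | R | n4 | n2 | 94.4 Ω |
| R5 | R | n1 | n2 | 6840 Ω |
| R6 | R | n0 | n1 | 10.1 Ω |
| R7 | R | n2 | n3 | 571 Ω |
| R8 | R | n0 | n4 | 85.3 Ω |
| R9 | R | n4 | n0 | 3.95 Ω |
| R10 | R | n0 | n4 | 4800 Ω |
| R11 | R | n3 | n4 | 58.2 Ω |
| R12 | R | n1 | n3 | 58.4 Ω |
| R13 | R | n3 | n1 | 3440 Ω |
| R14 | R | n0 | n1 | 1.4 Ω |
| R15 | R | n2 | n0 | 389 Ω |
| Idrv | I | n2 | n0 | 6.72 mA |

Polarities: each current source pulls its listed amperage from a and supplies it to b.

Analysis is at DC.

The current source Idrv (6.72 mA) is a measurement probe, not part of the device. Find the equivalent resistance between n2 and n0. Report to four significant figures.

MNA unknowns: 4 node voltages V₁..V_4
R1: Y=0.2433 on G[2,0]
R2: Y=0.001626 on G[1,4]
R3: Y=0.0005650 on G[4,3]
R4: Y=0.01059 on G[4,2]
R5: Y=0.0001462 on G[1,2]
R6: Y=0.09901 on G[0,1]
R7: Y=0.001751 on G[2,3]
R8: Y=0.01172 on G[0,4]
R9: Y=0.2532 on G[4,0]
R10: Y=0.0002083 on G[0,4]
R11: Y=0.01718 on G[3,4]
R12: Y=0.01712 on G[1,3]
R13: Y=0.0002907 on G[3,1]
R14: Y=0.7143 on G[0,1]
R15: Y=0.002571 on G[2,0]
Idrv: z[2]−=0.00672, z[0]+=0.00672
solve → V1=-4.338e-05, V2=-0.02606, V3=-0.001758, V4=-0.001042

R_eq = 3.879 Ω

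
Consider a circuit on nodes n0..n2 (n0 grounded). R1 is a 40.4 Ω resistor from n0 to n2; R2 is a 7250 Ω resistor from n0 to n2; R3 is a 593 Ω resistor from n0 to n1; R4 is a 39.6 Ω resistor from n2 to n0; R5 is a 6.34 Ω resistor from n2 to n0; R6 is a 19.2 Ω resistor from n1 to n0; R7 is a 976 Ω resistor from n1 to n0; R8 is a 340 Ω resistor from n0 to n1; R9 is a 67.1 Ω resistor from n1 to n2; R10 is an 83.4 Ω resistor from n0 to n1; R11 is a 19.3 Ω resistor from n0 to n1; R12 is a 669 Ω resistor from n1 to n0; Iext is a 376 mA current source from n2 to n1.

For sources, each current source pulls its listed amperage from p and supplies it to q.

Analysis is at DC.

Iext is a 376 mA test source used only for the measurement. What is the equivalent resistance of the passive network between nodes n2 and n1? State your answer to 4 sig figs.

R_eq = 10.85 Ω

Apply KCL at each of the 2 non-ground nodes and solve the resulting linear system.
Node n1: branches {R3, R6, R7, R8, R9, R10, R11, R12, Iext} → V_1 = 2.562
Node n2: branches {R1, R2, R4, R5, R9, Iext} → V_2 = -1.516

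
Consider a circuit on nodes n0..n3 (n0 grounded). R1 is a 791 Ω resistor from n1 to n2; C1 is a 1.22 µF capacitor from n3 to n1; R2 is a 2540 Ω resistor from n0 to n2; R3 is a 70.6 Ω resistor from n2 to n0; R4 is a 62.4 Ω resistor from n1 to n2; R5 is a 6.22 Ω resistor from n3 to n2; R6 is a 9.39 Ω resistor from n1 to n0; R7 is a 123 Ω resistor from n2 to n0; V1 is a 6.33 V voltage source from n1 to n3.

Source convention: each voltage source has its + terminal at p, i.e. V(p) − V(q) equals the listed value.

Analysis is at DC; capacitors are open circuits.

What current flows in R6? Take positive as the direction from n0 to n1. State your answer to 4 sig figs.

-0.09674 A

Apply KCL at each of the 3 non-ground nodes and solve the resulting linear system.
Node n1: branches {R1, C1, R4, R6, V1} → V_1 = 0.9084
Node n2: branches {R1, R2, R3, R4, R5, R7} → V_2 = -4.264
Node n3: branches {C1, R5, V1} → V_3 = -5.422
Source currents: i(V1)=-0.1862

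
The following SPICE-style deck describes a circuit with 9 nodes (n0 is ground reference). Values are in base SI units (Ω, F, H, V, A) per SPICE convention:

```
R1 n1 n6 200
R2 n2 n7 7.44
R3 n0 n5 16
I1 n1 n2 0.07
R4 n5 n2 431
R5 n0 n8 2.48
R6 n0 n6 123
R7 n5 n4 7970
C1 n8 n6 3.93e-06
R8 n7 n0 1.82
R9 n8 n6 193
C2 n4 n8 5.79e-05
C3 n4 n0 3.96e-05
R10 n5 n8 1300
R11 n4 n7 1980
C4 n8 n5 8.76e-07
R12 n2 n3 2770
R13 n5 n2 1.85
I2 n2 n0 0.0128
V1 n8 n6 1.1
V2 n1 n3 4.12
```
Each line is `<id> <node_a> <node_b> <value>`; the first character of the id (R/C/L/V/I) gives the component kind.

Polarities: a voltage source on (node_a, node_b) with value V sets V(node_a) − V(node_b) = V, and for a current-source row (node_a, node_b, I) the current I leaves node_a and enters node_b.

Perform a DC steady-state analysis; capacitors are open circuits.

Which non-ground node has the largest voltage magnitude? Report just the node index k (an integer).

MNA unknowns: 8 node voltages V₁..V_8 plus 2 source currents (V1, V2)
R1: Y=0.005000 on G[1,6]
R2: Y=0.1344 on G[2,7]
R3: Y=0.06250 on G[0,5]
I1: z[1]−=0.07, z[2]+=0.07
R4: Y=0.002320 on G[5,2]
R5: Y=0.4032 on G[0,8]
R6: Y=0.008130 on G[0,6]
R7: Y=0.0001255 on G[5,4]
C1: Y=0.000 on G[8,6]
R8: Y=0.5495 on G[7,0]
R9: Y=0.005181 on G[8,6]
C2: Y=0.000 on G[4,8]
C3: Y=0.000 on G[4,0]
R10: Y=0.0007692 on G[5,8]
R11: Y=0.0005051 on G[4,7]
C4: Y=0.000 on G[8,5]
R12: Y=0.0003610 on G[2,3]
R13: Y=0.5405 on G[5,2]
I2: z[2]−=0.0128, z[0]+=0.0128
V1: row V8−V6=1.1, i_V1 at 8,6
V2: row V1−V3=4.12, i_V2 at 1,3
solve → V1=-13.91, V2=0.3065, V3=-18.03, V4=0.1029, V5=0.2743, V6=-1.232, V7=0.06028, V8=-0.1316
aux → i_V1=0.04767, i_V2=-0.006619

3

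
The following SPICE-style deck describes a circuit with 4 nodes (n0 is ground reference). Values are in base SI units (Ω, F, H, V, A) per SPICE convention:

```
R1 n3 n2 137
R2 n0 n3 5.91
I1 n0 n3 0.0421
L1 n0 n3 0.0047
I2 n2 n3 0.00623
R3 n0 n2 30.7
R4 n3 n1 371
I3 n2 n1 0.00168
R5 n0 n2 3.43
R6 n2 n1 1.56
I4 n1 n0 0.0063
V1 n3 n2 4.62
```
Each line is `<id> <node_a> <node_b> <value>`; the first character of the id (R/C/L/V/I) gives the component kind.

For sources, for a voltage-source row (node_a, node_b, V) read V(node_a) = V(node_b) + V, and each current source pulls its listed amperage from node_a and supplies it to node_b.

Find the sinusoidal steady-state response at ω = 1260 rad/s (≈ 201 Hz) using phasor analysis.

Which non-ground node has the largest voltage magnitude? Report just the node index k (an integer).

3

Element admittances at ω=1260 rad/s:
  Y(R1) = 0.007299+0.000j S between n3,n2
  Y(R2) = 0.1692+0.000j S between n0,n3
  I1: injects 0.0421 A into n3 (from n0)
  Y(L1) = 0.000-0.1689j S between n0,n3
  I2: injects 0.00623 A into n3 (from n2)
  Y(R3) = 0.03257+0.000j S between n0,n2
  Y(R4) = 0.002695+0.000j S between n3,n1
  I3: injects 0.00168 A into n1 (from n2)
  Y(R5) = 0.2915+0.000j S between n0,n2
  Y(R6) = 0.6410+0.000j S between n2,n1
  I4: injects 0.0063 A into n0 (from n1)
  V1: constraint V(n3)−V(n2) = 4.62
Assemble and solve the 4×4 MNA system:
  V(n1)=-1.826+0.9523j  V(n2)=-1.838+0.9523j  V(n3)=2.782+0.9523j
  i(V1)=-0.6293+0.3086j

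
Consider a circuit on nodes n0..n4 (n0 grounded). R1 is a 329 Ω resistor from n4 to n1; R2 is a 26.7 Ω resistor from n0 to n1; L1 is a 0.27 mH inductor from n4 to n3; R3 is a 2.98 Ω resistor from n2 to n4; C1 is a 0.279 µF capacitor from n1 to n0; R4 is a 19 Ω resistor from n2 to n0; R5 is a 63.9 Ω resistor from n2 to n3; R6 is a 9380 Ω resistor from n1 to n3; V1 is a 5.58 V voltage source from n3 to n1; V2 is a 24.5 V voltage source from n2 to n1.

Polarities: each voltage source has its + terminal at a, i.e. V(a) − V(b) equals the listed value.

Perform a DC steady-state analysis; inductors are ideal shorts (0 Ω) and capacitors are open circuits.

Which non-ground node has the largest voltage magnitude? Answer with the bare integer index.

MNA unknowns: 4 node voltages V₁..V_4 plus 3 source currents (L1, V1, V2)
R1: Y=0.003040 on G[4,1]
R2: Y=0.03745 on G[0,1]
L1: row V4−V3=0, i_L1 at 4,3
R3: Y=0.3356 on G[2,4]
C1: Y=0.000 on G[1,0]
R4: Y=0.05263 on G[2,0]
R5: Y=0.01565 on G[2,3]
R6: Y=0.0001066 on G[1,3]
V1: row V3−V1=5.58, i_V1 at 3,1
V2: row V2−V1=24.5, i_V2 at 2,1
solve → V1=-14.31, V2=10.19, V3=-8.734, V4=-8.734
aux → i_L1=6.332, i_V1=6.628, i_V2=-7.181

1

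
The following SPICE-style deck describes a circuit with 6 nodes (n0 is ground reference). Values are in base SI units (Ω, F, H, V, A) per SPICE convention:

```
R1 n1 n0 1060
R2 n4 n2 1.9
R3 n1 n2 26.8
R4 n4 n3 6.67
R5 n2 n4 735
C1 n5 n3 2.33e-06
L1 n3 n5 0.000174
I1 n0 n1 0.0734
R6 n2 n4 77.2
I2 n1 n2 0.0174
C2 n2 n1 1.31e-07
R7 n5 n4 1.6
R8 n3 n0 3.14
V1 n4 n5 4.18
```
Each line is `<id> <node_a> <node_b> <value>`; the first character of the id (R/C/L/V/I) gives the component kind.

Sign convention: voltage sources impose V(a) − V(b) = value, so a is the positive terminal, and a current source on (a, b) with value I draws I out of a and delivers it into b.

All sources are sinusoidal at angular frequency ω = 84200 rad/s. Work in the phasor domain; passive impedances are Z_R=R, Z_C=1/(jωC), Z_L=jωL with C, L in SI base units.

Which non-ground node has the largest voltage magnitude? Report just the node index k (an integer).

MNA unknowns: 5 node voltages V₁..V_5 plus 1 source current (V1)
R1: Y=0.0009434+0.000j on G[1,0]
R2: Y=0.5263+0.000j on G[4,2]
R3: Y=0.03731+0.000j on G[1,2]
R4: Y=0.1499+0.000j on G[4,3]
R5: Y=0.001361+0.000j on G[2,4]
C1: Y=0.000+0.1962j on G[5,3]
L1: Y=0.000-0.06826j on G[3,5]
I1: z[0]−=0.0734, z[1]+=0.0734
R6: Y=0.01295+0.000j on G[2,4]
I2: z[1]−=0.0174, z[2]+=0.0174
C2: Y=0.000+0.01103j on G[2,1]
R7: Y=0.6250+0.000j on G[5,4]
R8: Y=0.3185+0.000j on G[3,0]
V1: row V4−V5=4.18, i_V1 at 4,5
solve → V1=3.661+1.406j, V2=2.376+1.822j, V3=0.2196-0.004166j, V4=2.246+1.824j, V5=-1.934+1.824j
aux → i_V1=-2.846-0.2755j

1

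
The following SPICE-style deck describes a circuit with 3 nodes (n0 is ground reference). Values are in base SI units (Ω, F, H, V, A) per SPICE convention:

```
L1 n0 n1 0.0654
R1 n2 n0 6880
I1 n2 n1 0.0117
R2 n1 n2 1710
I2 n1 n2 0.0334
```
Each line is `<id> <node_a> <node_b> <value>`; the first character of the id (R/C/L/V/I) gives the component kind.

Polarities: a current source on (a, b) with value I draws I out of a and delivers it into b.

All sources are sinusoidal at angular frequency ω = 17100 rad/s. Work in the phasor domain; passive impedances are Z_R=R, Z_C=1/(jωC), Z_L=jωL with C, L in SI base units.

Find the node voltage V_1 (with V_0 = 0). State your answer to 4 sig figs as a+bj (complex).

Apply KCL at each of the 2 non-ground nodes and solve the resulting linear system.
Node n1: branches {L1, I1, R2, I2} → V_1 = -0.6185-4.750j
Node n2: branches {R1, I1, R2, I2} → V_2 = 29.22-3.805j

-0.6185-4.750j V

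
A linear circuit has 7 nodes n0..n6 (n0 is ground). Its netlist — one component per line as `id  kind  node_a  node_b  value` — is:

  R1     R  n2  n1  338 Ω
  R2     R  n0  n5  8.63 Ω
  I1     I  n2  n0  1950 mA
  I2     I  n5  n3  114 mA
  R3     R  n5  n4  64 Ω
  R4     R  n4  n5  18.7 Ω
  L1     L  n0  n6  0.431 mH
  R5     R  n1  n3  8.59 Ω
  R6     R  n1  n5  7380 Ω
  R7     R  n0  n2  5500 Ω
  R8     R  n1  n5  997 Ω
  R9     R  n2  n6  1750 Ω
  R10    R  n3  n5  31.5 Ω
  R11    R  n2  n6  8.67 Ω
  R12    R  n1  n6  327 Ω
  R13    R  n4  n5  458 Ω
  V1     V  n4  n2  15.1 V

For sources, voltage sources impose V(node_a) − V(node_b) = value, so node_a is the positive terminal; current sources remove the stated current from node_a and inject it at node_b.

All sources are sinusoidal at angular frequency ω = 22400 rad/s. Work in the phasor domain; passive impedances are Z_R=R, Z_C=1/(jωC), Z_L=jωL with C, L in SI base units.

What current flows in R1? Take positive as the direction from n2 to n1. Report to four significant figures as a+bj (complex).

Apply KCL at each of the 6 non-ground nodes and solve the resulting linear system.
Node n1: branches {R1, R5, R6, R8, R12} → V_1 = -1.367-6.493j
Node n2: branches {R1, I1, R7, R9, R11, V1} → V_2 = -20.00-11.80j
Node n3: branches {I2, R5, R10} → V_3 = -0.7812-6.117j
Node n4: branches {R3, R4, R13, V1} → V_4 = -4.896-11.80j
Node n5: branches {R2, I2, R3, R4, R6, R8, R10, R13} → V_5 = -2.224-4.740j
Node n6: branches {L1, R9, R11, R12} → V_6 = -5.324-16.30j
Source currents: i(V1)=0.1905+0.5036j

-0.05512-0.01571j A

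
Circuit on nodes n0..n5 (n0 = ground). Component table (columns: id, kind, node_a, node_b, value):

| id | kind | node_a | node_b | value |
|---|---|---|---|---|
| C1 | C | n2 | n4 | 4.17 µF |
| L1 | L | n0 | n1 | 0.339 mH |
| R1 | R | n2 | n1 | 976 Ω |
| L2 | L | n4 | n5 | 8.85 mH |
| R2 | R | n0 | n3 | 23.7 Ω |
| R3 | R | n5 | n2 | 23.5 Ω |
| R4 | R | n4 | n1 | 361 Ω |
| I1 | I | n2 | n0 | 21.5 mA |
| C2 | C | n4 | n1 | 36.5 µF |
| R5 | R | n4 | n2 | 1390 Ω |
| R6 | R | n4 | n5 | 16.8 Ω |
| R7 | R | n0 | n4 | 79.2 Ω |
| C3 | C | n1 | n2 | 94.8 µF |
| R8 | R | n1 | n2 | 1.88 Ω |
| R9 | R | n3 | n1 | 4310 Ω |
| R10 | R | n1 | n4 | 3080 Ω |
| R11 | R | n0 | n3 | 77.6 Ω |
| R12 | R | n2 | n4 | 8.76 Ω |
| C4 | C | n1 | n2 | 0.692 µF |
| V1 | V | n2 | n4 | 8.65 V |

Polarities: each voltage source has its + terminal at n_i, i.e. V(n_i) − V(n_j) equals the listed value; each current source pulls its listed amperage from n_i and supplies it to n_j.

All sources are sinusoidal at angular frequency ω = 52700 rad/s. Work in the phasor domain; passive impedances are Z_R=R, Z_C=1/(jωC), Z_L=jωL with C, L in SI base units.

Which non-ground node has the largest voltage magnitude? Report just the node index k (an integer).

MNA unknowns: 5 node voltages V₁..V_5 plus 1 source current (V1)
C1: Y=0.000+0.2198j on G[2,4]
L1: Y=0.000-0.05597j on G[0,1]
R1: Y=0.001025+0.000j on G[2,1]
L2: Y=0.000-0.002144j on G[4,5]
R2: Y=0.04219+0.000j on G[0,3]
R3: Y=0.04255+0.000j on G[5,2]
R4: Y=0.002770+0.000j on G[4,1]
I1: z[2]−=0.0215, z[0]+=0.0215
C2: Y=0.000+1.924j on G[4,1]
R5: Y=0.0007194+0.000j on G[4,2]
R6: Y=0.05952+0.000j on G[4,5]
R7: Y=0.01263+0.000j on G[0,4]
C3: Y=0.000+4.996j on G[1,2]
R8: Y=0.5319+0.000j on G[1,2]
R9: Y=0.0002320+0.000j on G[3,1]
R10: Y=0.0003247+0.000j on G[1,4]
R11: Y=0.01289+0.000j on G[0,3]
R12: Y=0.1142+0.000j on G[2,4]
C4: Y=0.000+0.03647j on G[1,2]
V1: row V2−V4=8.65, i_V1 at 2,4
solve → V1=0.2617+0.9709j, V2=2.638+1.142j, V3=0.001098+0.004072j, V4=-6.012+1.142j, V5=-2.407+1.218j
aux → i_V1=-1.634-13.95j

4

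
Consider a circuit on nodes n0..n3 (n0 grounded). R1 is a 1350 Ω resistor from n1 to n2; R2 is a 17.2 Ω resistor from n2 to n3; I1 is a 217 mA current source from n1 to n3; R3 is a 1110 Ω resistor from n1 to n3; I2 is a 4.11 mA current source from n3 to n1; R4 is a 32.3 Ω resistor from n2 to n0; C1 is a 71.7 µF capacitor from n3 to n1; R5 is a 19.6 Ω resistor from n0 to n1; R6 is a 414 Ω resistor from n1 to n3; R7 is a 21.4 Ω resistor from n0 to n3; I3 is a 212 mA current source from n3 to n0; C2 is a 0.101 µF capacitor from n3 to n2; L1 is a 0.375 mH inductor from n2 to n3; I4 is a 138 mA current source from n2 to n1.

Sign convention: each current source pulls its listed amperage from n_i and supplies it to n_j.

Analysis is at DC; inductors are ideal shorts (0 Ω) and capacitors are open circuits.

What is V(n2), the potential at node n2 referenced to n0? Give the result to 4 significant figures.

-1.751 V

Apply KCL at each of the 3 non-ground nodes and solve the resulting linear system.
Node n1: branches {R1, I1, R3, I2, C1, R5, R6, I4} → V_1 = -1.489
Node n2: branches {R1, R2, R4, C2, L1, I4} → V_2 = -1.751
Node n3: branches {R2, I1, R3, I2, C1, R6, R7, I3, C2, L1} → V_3 = -1.751
Source currents: i(L1)=-0.08359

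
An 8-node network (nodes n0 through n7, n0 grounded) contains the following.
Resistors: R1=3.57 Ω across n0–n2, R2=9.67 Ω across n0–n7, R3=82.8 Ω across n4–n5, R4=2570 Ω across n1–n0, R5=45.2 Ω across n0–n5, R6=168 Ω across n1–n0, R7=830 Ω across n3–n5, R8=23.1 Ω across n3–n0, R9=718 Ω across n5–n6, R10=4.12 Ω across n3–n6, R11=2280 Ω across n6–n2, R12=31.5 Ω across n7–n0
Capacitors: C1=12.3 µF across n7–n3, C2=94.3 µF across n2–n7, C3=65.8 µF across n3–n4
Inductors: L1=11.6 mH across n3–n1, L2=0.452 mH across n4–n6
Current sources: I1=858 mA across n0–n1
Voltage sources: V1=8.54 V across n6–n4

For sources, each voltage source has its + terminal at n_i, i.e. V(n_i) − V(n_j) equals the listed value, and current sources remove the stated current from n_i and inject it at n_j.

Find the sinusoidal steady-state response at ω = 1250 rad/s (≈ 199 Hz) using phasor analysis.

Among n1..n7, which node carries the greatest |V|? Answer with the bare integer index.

1

MNA unknowns: 7 node voltages V₁..V_7 plus 1 source current (V1)
R1: Y=0.2801+0.000j on G[0,2]
R2: Y=0.1034+0.000j on G[0,7]
C1: Y=0.000+0.01538j on G[7,3]
R3: Y=0.01208+0.000j on G[4,5]
R4: Y=0.0003891+0.000j on G[1,0]
R5: Y=0.02212+0.000j on G[0,5]
L1: Y=0.000-0.06897j on G[3,1]
R6: Y=0.005952+0.000j on G[1,0]
R7: Y=0.001205+0.000j on G[3,5]
R8: Y=0.04329+0.000j on G[3,0]
R9: Y=0.001393+0.000j on G[5,6]
R10: Y=0.2427+0.000j on G[3,6]
R11: Y=0.0004386+0.000j on G[6,2]
R12: Y=0.03175+0.000j on G[7,0]
I1: z[0]−=0.858, z[1]+=0.858
L2: Y=0.000-1.770j on G[4,6]
C2: Y=0.000+0.1179j on G[2,7]
C3: Y=0.000+0.08225j on G[3,4]
V1: row V6−V4=8.54, i_V1 at 6,4
solve → V1=14.54+6.091j, V2=-0.08584+0.3984j, V3=13.98-5.013j, V4=6.122-2.274j, V5=3.022-0.9963j, V6=14.66-2.274j, V7=0.8707+0.6572j
aux → i_V1=-0.1878+14.45j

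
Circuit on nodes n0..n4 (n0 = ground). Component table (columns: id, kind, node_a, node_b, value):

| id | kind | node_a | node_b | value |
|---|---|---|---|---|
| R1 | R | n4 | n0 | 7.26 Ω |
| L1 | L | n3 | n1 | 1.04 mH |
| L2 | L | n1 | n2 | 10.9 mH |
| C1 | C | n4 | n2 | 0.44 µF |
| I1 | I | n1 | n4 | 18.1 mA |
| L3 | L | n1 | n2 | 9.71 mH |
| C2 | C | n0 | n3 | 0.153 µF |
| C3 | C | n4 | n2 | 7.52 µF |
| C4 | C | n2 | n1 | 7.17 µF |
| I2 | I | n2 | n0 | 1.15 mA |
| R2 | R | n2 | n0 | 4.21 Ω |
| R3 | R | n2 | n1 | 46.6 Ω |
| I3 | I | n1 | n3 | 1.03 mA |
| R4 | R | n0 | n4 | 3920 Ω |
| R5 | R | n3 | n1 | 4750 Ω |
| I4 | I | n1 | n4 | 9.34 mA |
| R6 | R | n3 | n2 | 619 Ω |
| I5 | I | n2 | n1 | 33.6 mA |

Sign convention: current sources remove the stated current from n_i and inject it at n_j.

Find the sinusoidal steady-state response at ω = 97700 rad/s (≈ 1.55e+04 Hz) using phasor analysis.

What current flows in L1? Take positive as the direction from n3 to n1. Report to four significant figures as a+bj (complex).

-0.001765-0.001024j A

Apply KCL at each of the 4 non-ground nodes and solve the resulting linear system.
Node n1: branches {L1, L2, I1, L3, C4, R3, I3, R5, I4, I5} → V_1 = -0.01312+0.004911j
Node n2: branches {L2, C1, L3, C3, C4, I2, R2, R3, R6, I5} → V_2 = -0.01175+0.009802j
Node n3: branches {L1, C2, I3, R5, R6} → V_3 = 0.09095-0.1744j
Node n4: branches {R1, C1, I1, C3, R4, I4} → V_4 = -0.007005-0.02672j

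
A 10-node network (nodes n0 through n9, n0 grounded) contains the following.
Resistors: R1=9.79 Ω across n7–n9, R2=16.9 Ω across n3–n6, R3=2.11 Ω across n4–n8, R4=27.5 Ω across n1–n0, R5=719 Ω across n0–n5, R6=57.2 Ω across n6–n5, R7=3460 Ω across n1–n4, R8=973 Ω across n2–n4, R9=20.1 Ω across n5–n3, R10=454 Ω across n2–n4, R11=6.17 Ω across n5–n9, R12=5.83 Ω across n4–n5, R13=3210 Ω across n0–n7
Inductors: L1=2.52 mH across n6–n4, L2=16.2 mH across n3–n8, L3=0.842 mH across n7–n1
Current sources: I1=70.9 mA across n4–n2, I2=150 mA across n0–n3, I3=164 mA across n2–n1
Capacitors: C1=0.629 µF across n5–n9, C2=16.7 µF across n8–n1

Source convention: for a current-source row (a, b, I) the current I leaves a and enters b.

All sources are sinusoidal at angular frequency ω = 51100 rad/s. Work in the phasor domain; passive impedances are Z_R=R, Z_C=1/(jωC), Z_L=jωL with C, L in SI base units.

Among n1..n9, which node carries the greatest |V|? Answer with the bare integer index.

MNA unknowns: 9 node voltages V₁..V_9
R1: Y=0.1021+0.000j on G[7,9]
L1: Y=0.000-0.007766j on G[6,4]
R2: Y=0.05917+0.000j on G[3,6]
R3: Y=0.4739+0.000j on G[4,8]
L2: Y=0.000-0.001208j on G[3,8]
R4: Y=0.03636+0.000j on G[1,0]
I1: z[4]−=0.0709, z[2]+=0.0709
C1: Y=0.000+0.03214j on G[5,9]
R5: Y=0.001391+0.000j on G[0,5]
R6: Y=0.01748+0.000j on G[6,5]
L3: Y=0.000-0.02324j on G[7,1]
R7: Y=0.0002890+0.000j on G[1,4]
R8: Y=0.001028+0.000j on G[2,4]
R9: Y=0.04975+0.000j on G[5,3]
R10: Y=0.002203+0.000j on G[2,4]
R11: Y=0.1621+0.000j on G[5,9]
R12: Y=0.1715+0.000j on G[4,5]
C2: Y=0.000+0.8534j on G[8,1]
R13: Y=0.0003115+0.000j on G[0,7]
I2: z[0]−=0.15, z[3]+=0.15
I3: z[2]−=0.164, z[1]+=0.164
solve → V1=3.912-0.01346j, V2=-24.97+0.05555j, V3=6.887+0.5397j, V4=3.855+0.05555j, V5=4.588+0.2518j, V6=6.295+0.7212j, V7=4.412+0.4467j, V8=3.925+0.02455j, V9=4.530+0.3342j

2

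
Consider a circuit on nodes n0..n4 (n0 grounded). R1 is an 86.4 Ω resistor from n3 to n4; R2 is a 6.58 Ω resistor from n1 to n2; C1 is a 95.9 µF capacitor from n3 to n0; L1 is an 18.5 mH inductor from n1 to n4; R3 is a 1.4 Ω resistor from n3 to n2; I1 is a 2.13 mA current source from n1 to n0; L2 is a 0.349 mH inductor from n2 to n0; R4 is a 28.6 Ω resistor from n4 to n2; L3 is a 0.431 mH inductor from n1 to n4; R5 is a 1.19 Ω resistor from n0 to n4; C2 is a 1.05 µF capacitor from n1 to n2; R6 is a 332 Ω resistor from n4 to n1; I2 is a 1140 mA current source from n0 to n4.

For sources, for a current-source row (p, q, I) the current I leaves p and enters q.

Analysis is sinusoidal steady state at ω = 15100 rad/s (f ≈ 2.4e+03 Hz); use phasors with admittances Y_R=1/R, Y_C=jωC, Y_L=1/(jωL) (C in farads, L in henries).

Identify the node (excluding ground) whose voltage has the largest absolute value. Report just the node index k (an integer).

Element admittances at ω=15100 rad/s:
  Y(R1) = 0.01157+0.000j S between n3,n4
  Y(R2) = 0.1520+0.000j S between n1,n2
  Y(C1) = 0.000+1.448j S between n3,n0
  Y(L1) = 0.000-0.003580j S between n1,n4
  Y(R3) = 0.7143+0.000j S between n3,n2
  I1: injects 0.00213 A into n0 (from n1)
  Y(L2) = 0.000-0.1898j S between n2,n0
  Y(R4) = 0.03497+0.000j S between n4,n2
  Y(L3) = 0.000-0.1537j S between n1,n4
  Y(R5) = 0.8403+0.000j S between n0,n4
  Y(C2) = 0.000+0.01585j S between n1,n2
  Y(R6) = 0.003012+0.000j S between n4,n1
  I2: injects 1.14 A into n4 (from n0)
Assemble and solve the 4×4 MNA system:
  V(n1)=0.8077-0.5677j  V(n2)=0.2130-0.1311j  V(n3)=-0.005443-0.1172j  V(n4)=1.182+0.05748j

4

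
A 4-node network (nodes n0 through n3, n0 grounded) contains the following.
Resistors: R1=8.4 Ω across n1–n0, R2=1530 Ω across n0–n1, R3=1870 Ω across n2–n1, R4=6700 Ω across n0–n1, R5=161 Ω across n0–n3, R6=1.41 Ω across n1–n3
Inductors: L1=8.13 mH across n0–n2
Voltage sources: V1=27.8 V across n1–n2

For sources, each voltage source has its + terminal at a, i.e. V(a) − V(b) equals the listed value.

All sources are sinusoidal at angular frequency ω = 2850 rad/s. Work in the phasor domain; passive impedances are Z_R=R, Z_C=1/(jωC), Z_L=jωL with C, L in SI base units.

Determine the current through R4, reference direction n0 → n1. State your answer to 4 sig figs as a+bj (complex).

Apply KCL at each of the 3 non-ground nodes and solve the resulting linear system.
Node n1: branches {R1, R2, R3, R4, R6, V1} → V_1 = 2.919-8.522j
Node n2: branches {L1, R3, V1} → V_2 = -24.88-8.522j
Node n3: branches {R5, R6} → V_3 = 2.893-8.448j
Source currents: i(V1)=-0.3827+1.074j

-0.0004356+0.001272j A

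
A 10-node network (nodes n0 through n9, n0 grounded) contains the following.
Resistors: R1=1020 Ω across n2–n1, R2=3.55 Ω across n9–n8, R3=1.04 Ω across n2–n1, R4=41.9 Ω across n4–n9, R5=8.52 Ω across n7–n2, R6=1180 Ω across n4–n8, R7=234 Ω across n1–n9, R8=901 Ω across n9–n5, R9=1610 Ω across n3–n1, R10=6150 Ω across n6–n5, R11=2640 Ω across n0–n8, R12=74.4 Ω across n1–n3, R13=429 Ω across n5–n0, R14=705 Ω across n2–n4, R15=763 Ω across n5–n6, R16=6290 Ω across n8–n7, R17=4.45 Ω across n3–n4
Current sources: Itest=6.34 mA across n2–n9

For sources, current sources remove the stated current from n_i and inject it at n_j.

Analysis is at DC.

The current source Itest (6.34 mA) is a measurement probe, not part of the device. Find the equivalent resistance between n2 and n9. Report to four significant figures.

Element admittances at DC:
  Y(R1) = 0.0009804 S between n2,n1
  Y(R2) = 0.2817 S between n9,n8
  Y(R3) = 0.9615 S between n2,n1
  Y(R4) = 0.02387 S between n4,n9
  Y(R5) = 0.1174 S between n7,n2
  Y(R6) = 0.0008475 S between n4,n8
  Y(R7) = 0.004274 S between n1,n9
  Y(R8) = 0.001110 S between n9,n5
  Y(R9) = 0.0006211 S between n3,n1
  Y(R10) = 0.0001626 S between n6,n5
  Y(R11) = 0.0003788 S between n0,n8
  Y(R12) = 0.01344 S between n1,n3
  Y(R13) = 0.002331 S between n5,n0
  Y(R14) = 0.001418 S between n2,n4
  Y(R15) = 0.001311 S between n5,n6
  Y(R16) = 0.0001590 S between n8,n7
  Y(R17) = 0.2247 S between n3,n4
  Itest: injects 0.00634 A into n9 (from n2)
Assemble and solve the 9×9 MNA system:
  V(n1)=-0.4644  V(n2)=-0.4705  V(n3)=-0.1901  V(n4)=-0.1729  V(n5)=8.460e-05  V(n6)=8.460e-05  V(n7)=-0.4699  V(n8)=-0.0005206  V(n9)=0.0002623

R_eq = 74.25 Ω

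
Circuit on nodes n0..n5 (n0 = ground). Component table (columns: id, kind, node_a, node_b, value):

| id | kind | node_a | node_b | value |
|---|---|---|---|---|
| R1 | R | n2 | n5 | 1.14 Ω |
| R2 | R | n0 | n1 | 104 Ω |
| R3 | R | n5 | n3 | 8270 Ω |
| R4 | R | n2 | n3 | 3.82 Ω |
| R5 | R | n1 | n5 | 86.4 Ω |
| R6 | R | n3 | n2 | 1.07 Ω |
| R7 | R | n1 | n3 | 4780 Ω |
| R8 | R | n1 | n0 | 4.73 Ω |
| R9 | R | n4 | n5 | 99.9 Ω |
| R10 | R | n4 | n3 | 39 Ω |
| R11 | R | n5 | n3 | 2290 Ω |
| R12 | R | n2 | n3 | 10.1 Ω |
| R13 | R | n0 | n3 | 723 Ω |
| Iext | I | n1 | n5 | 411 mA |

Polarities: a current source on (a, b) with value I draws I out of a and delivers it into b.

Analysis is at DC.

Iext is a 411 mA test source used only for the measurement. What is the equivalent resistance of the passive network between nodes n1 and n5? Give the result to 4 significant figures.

Apply KCL at each of the 5 non-ground nodes and solve the resulting linear system.
Node n1: branches {R2, R5, R7, R8, Iext} → V_1 = -0.1937
Node n2: branches {R1, R4, R6, R12} → V_2 = 31.00
Node n3: branches {R3, R4, R6, R7, R10, R11, R12, R13} → V_3 = 30.96
Node n4: branches {R9, R10} → V_4 = 30.99
Node n5: branches {R1, R3, R5, R9, R11, Iext} → V_5 = 31.05

R_eq = 76.03 Ω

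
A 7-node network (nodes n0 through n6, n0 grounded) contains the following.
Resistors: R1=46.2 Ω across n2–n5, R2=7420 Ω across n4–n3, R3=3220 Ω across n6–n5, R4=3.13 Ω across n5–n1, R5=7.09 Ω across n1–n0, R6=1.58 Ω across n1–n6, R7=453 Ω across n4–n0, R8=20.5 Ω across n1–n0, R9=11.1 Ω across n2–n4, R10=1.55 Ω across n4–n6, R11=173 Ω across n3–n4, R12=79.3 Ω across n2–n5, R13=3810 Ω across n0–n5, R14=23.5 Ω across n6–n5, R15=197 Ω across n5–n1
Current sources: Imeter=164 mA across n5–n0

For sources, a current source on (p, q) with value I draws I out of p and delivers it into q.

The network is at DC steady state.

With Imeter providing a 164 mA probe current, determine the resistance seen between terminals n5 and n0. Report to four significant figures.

Apply KCL at each of the 6 non-ground nodes and solve the resulting linear system.
Node n1: branches {R4, R5, R6, R8, R15} → V_1 = -0.8517
Node n2: branches {R1, R9, R12} → V_2 = -1.004
Node n3: branches {R2, R11} → V_3 = -0.9008
Node n4: branches {R2, R7, R9, R10, R11} → V_4 = -0.9008
Node n5: branches {R1, R3, R4, R12, R13, R14, R15, Imeter} → V_5 = -1.276
Node n6: branches {R3, R6, R10, R14} → V_6 = -0.8895

R_eq = 7.782 Ω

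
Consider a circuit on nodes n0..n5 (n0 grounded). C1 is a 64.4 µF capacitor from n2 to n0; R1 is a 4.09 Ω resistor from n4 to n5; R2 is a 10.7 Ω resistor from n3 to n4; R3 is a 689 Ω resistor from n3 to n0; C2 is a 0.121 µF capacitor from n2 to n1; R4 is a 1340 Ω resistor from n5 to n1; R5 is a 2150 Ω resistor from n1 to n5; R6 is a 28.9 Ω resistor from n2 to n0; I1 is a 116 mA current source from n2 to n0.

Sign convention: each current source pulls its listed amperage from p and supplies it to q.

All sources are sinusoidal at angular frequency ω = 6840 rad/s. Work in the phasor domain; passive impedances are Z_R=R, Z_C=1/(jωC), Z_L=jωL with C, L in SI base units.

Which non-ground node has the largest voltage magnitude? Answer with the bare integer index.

Apply KCL at each of the 5 non-ground nodes and solve the resulting linear system.
Node n1: branches {C2, R4, R5} → V_1 = -0.1400+0.1509j
Node n2: branches {C1, C2, R6, I1} → V_2 = -0.02077+0.2615j
Node n3: branches {R2, R3} → V_3 = -0.06307+0.06799j
Node n4: branches {R1, R2} → V_4 = -0.06405+0.06904j
Node n5: branches {R1, R4, R5} → V_5 = -0.06442+0.06945j

2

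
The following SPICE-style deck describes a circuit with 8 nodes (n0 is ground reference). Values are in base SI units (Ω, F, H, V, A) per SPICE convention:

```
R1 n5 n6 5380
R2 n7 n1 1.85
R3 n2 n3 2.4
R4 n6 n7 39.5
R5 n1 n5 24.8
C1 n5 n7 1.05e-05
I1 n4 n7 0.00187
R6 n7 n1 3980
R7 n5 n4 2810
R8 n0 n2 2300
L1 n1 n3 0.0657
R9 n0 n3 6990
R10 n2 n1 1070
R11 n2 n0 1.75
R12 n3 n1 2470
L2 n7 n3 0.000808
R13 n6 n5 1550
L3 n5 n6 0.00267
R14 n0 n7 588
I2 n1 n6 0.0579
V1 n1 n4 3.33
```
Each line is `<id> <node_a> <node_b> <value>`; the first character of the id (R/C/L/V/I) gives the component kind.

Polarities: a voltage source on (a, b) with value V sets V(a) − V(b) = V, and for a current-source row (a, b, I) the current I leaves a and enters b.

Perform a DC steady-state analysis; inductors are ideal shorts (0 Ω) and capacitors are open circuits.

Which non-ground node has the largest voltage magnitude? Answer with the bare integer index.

Apply KCL at each of the 7 non-ground nodes and solve the resulting linear system.
Node n1: branches {R2, R5, R6, L1, R10, R12, I2, V1} → V_1 = 0.000
Node n2: branches {R3, R8, R10, R11} → V_2 = 0.000
Node n3: branches {R3, L1, R9, R12, L2} → V_3 = 0.000
Node n4: branches {I1, R7, V1} → V_4 = -3.330
Node n5: branches {R1, R5, C1, R7, R13, L3} → V_5 = 0.8594
Node n6: branches {R1, R4, R13, L3, I2} → V_6 = 0.8594
Node n7: branches {R2, R4, C1, I1, R6, L2, R14} → V_7 = 0.000
Source currents: i(L1)=-0.02363, i(L2)=0.02363, i(L3)=-0.03614, i(V1)=0.0003791

4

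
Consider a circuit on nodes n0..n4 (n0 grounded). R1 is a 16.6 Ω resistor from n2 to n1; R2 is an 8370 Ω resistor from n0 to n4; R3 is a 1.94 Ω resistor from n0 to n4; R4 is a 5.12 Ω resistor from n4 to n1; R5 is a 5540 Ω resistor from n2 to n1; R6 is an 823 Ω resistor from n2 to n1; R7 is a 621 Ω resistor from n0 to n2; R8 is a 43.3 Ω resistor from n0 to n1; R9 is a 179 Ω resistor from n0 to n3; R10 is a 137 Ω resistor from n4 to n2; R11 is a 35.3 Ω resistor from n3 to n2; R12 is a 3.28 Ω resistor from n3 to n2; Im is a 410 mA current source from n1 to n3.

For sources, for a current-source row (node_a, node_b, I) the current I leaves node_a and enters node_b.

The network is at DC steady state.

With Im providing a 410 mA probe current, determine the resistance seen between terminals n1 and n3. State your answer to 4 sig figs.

R_eq = 15.86 Ω

MNA unknowns: 4 node voltages V₁..V_4
R1: Y=0.06024 on G[2,1]
R2: Y=0.0001195 on G[0,4]
R3: Y=0.5155 on G[0,4]
R4: Y=0.1953 on G[4,1]
R5: Y=0.0001805 on G[2,1]
R6: Y=0.001215 on G[2,1]
R7: Y=0.001610 on G[0,2]
R8: Y=0.02309 on G[0,1]
R9: Y=0.005587 on G[0,3]
R10: Y=0.007299 on G[4,2]
R11: Y=0.02833 on G[3,2]
R12: Y=0.3049 on G[3,2]
Im: z[1]−=0.41, z[3]+=0.41
solve → V1=-0.4163, V2=4.959, V3=6.088, V4=-0.06281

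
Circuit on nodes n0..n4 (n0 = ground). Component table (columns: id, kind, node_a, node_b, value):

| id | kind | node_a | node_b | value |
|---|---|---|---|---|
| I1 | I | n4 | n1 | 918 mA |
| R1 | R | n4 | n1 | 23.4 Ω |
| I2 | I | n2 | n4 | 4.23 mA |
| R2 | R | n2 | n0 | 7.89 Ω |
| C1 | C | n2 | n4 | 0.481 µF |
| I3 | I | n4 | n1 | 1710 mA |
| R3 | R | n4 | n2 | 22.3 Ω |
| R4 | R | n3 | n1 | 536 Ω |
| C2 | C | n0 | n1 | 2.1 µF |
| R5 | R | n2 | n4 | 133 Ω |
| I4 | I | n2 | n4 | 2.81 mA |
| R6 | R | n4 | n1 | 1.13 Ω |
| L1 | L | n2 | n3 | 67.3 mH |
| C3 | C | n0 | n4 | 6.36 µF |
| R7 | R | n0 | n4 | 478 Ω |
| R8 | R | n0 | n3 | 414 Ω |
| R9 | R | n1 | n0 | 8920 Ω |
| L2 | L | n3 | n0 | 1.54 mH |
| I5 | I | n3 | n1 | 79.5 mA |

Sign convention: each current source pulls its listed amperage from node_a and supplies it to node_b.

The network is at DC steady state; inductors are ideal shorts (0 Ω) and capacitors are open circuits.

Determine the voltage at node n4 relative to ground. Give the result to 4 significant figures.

1.432 V

Element admittances at DC:
  I1: injects 0.918 A into n1 (from n4)
  Y(R1) = 0.04274 S between n4,n1
  I2: injects 0.00423 A into n4 (from n2)
  Y(R2) = 0.1267 S between n2,n0
  Y(C1) = 0.000 S between n2,n4
  I3: injects 1.71 A into n1 (from n4)
  Y(R3) = 0.04484 S between n4,n2
  Y(R4) = 0.001866 S between n3,n1
  Y(C2) = 0.000 S between n0,n1
  Y(R5) = 0.007519 S between n2,n4
  I4: injects 0.00281 A into n4 (from n2)
  Y(R6) = 0.8850 S between n4,n1
  L1: short n2↔n3 (DC inductor)
  Y(C3) = 0.000 S between n0,n4
  Y(R7) = 0.002092 S between n0,n4
  Y(R8) = 0.002415 S between n0,n3
  Y(R9) = 0.0001121 S between n1,n0
  L2: short n3↔n0 (DC inductor)
  I5: injects 0.0795 A into n1 (from n3)
Assemble and solve the 6×6 MNA system:
  V(n1)=4.341  V(n2)=0.000  V(n3)=0.000  V(n4)=1.432
  i(L1)=0.06792  i(L2)=-0.003482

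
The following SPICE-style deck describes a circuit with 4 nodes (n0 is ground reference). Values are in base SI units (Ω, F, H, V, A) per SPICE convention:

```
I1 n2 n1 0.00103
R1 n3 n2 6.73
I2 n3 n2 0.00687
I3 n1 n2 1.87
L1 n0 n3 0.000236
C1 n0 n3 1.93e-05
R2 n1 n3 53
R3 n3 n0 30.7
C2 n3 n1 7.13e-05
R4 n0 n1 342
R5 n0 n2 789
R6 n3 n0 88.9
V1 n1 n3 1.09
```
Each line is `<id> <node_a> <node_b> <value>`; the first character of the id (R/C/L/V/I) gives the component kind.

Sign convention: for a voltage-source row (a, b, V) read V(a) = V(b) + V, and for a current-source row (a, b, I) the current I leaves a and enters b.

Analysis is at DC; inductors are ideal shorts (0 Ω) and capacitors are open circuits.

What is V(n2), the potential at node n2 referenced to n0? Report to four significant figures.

Element admittances at DC:
  I1: injects 0.00103 A into n1 (from n2)
  Y(R1) = 0.1486 S between n3,n2
  I2: injects 0.00687 A into n2 (from n3)
  I3: injects 1.87 A into n2 (from n1)
  L1: short n0↔n3 (DC inductor)
  Y(C1) = 0.000 S between n0,n3
  Y(R2) = 0.01887 S between n1,n3
  Y(R3) = 0.03257 S between n3,n0
  Y(C2) = 0.000 S between n3,n1
  Y(R4) = 0.002924 S between n0,n1
  Y(R5) = 0.001267 S between n0,n2
  Y(R6) = 0.01125 S between n3,n0
  V1: constraint V(n1)−V(n3) = 1.09
Assemble and solve the 5×5 MNA system:
  V(n1)=1.090  V(n2)=12.52  V(n3)=0.000
  i(L1)=0.01905  i(V1)=-1.893

12.52 V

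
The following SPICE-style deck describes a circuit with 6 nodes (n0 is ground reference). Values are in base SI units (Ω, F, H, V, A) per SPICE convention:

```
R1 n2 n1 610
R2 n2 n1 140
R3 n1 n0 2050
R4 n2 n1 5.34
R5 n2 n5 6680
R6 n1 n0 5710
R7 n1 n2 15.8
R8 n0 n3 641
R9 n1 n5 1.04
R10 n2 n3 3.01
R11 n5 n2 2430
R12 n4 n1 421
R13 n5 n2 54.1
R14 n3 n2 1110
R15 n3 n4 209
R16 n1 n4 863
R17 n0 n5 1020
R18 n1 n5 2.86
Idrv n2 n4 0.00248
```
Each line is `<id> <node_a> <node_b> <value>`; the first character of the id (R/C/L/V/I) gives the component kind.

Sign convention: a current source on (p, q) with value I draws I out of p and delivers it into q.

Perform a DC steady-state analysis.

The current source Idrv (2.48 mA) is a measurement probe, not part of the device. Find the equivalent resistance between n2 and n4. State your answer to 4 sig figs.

R_eq = 121.9 Ω

Element admittances at DC:
  Y(R1) = 0.001639 S between n2,n1
  Y(R2) = 0.007143 S between n2,n1
  Y(R3) = 0.0004878 S between n1,n0
  Y(R4) = 0.1873 S between n2,n1
  Y(R5) = 0.0001497 S between n2,n5
  Y(R6) = 0.0001751 S between n1,n0
  Y(R7) = 0.06329 S between n1,n2
  Y(R8) = 0.001560 S between n0,n3
  Y(R9) = 0.9615 S between n1,n5
  Y(R10) = 0.3322 S between n2,n3
  Y(R11) = 0.0004115 S between n5,n2
  Y(R12) = 0.002375 S between n4,n1
  Y(R13) = 0.01848 S between n5,n2
  Y(R14) = 0.0009009 S between n3,n2
  Y(R15) = 0.004785 S between n3,n4
  Y(R16) = 0.001159 S between n1,n4
  Y(R17) = 0.0009804 S between n0,n5
  Y(R18) = 0.3497 S between n1,n5
  Idrv: injects 0.00248 A into n4 (from n2)
Assemble and solve the 5×5 MNA system:
  V(n1)=-0.0002193  V(n2)=-0.004013  V(n3)=0.0002651  V(n4)=0.2982  V(n5)=-0.0002734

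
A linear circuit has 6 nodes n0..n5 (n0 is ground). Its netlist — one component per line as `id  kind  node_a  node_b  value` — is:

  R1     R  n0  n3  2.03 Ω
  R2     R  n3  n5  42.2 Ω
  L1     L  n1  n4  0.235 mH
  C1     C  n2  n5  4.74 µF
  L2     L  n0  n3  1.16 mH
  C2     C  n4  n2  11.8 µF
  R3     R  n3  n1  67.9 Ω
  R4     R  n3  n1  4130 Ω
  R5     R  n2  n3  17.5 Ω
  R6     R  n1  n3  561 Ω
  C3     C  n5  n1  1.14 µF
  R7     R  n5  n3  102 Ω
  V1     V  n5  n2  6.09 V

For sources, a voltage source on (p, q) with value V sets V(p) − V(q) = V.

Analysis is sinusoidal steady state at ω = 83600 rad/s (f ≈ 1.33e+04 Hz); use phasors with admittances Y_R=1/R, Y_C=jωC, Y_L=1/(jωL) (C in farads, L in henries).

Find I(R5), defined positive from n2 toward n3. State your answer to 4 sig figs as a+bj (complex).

-0.2220-0.03173j A

Apply KCL at each of the 5 non-ground nodes and solve the resulting linear system.
Node n1: branches {L1, R3, R4, R6, C3} → V_1 = 8.846+3.004j
Node n2: branches {C1, C2, R5, V1} → V_2 = -3.886-0.5552j
Node n3: branches {R1, R2, L2, R3, R4, R5, R6, R7} → V_3 = 0.000+0.000j
Node n4: branches {L1, C2} → V_4 = -4.578-0.7489j
Node n5: branches {R2, C1, C3, R7, V1} → V_5 = 2.204-0.5552j
Source currents: i(V1)=-0.4131-1.762j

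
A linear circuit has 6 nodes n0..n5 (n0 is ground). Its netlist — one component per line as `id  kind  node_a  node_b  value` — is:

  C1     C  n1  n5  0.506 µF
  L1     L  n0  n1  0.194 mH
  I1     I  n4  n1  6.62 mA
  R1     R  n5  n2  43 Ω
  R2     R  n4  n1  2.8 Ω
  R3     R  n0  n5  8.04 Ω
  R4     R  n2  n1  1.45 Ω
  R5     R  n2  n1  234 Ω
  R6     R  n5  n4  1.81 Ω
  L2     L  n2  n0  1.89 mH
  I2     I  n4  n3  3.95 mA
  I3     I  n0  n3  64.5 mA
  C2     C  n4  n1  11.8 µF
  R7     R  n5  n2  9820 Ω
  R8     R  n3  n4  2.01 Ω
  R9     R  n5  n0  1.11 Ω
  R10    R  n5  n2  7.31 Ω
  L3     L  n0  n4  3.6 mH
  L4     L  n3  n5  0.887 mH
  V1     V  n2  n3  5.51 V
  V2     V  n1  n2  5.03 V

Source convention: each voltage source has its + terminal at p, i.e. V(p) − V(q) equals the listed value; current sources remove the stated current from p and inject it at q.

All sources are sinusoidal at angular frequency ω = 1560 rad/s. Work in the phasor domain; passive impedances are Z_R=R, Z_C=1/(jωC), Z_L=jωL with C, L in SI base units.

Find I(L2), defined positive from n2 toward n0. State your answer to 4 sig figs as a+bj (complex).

0.2332+1.184j A

Element admittances at ω=1560 rad/s:
  Y(C1) = 0.000+0.0007894j S between n1,n5
  Y(L1) = 0.000-3.304j S between n0,n1
  I1: injects 0.00662 A into n1 (from n4)
  Y(R1) = 0.02326+0.000j S between n5,n2
  Y(R2) = 0.3571+0.000j S between n4,n1
  Y(R3) = 0.1244+0.000j S between n0,n5
  Y(R4) = 0.6897+0.000j S between n2,n1
  Y(R5) = 0.004274+0.000j S between n2,n1
  Y(R6) = 0.5525+0.000j S between n5,n4
  Y(L2) = 0.000-0.3392j S between n2,n0
  I2: injects 0.00395 A into n3 (from n4)
  I3: injects 0.0645 A into n3 (from n0)
  Y(C2) = 0.000+0.01841j S between n4,n1
  Y(R7) = 0.0001018+0.000j S between n5,n2
  Y(R8) = 0.4975+0.000j S between n3,n4
  Y(R9) = 0.9009+0.000j S between n5,n0
  Y(R10) = 0.1368+0.000j S between n5,n2
  Y(L3) = 0.000-0.1781j S between n0,n4
  Y(L4) = 0.000-0.7227j S between n3,n5
  V1: constraint V(n2)−V(n3) = 5.51
  V2: constraint V(n1)−V(n2) = 5.03
Assemble and solve the 7×7 MNA system:
  V(n1)=1.539+0.6874j  V(n2)=-3.491+0.6874j  V(n3)=-9.001+0.6874j  V(n4)=-3.963+1.212j  V(n5)=-2.590+3.116j
  i(V1)=-4.330+4.372j  i(V2)=-7.732+5.167j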